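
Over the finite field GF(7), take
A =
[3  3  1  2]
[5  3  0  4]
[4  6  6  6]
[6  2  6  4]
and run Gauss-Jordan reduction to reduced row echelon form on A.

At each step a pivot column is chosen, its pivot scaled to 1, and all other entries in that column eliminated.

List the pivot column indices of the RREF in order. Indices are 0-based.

pivot columns: 0, 1, 2, 3

step 1: normalize row 0 (÷3) = (1, 1, 5, 3)
  row 1: subtract 5×row0 = (0, 5, 3, 3)
  row 2: subtract 4×row0 = (0, 2, 0, 1)
  row 3: subtract 6×row0 = (0, 3, 4, 0)
step 2: normalize row 1 (÷5) = (0, 1, 2, 2)
  row 0: subtract 1×row1 = (1, 0, 3, 1)
  row 2: subtract 2×row1 = (0, 0, 3, 4)
  row 3: subtract 3×row1 = (0, 0, 5, 1)
step 3: normalize row 2 (÷3) = (0, 0, 1, 6)
  row 0: subtract 3×row2 = (1, 0, 0, 4)
  row 1: subtract 2×row2 = (0, 1, 0, 4)
  row 3: subtract 5×row2 = (0, 0, 0, 6)
step 4: normalize row 3 (÷6) = (0, 0, 0, 1)
  row 0: subtract 4×row3 = (1, 0, 0, 0)
  row 1: subtract 4×row3 = (0, 1, 0, 0)
  row 2: subtract 6×row3 = (0, 0, 1, 0)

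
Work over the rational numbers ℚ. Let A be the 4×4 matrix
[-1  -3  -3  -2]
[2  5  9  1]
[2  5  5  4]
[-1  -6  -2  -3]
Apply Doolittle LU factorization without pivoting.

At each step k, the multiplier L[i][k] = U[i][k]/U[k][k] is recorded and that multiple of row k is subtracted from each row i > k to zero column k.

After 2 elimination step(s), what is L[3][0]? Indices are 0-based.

[col 0] pivot -1
  R1 -= -2*R0 → (0, -1, 3, -3)  (L[1][0] := -2)
  R2 -= -2*R0 → (0, -1, -1, 0)  (L[2][0] := -2)
  R3 -= 1*R0 → (0, -3, 1, -1)  (L[3][0] := 1)
[col 1] pivot -1
  R2 -= 1*R1 → (0, 0, -4, 3)  (L[2][1] := 1)
  R3 -= 3*R1 → (0, 0, -8, 8)  (L[3][1] := 3)

L[3][0] = 1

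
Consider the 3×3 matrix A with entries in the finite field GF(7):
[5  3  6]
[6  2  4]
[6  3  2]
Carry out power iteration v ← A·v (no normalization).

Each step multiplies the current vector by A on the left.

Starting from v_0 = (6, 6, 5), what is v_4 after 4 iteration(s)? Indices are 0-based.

v_4 = (2, 1, 3)

v_0 = (6, 6, 5).
v_1 = A·v_0 = (1, 5, 1).
v_2 = A·v_1 = (5, 6, 2).
v_3 = A·v_2 = (6, 1, 3).
v_4 = A·v_3 = (2, 1, 3).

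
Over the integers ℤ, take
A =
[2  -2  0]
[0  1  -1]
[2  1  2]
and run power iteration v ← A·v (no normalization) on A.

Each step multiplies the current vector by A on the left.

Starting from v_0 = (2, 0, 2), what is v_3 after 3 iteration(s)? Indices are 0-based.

v_0 = (2, 0, 2).
v_1 = A·v_0 = (4, -2, 8).
v_2 = A·v_1 = (12, -10, 22).
v_3 = A·v_2 = (44, -32, 58).

v_3 = (44, -32, 58)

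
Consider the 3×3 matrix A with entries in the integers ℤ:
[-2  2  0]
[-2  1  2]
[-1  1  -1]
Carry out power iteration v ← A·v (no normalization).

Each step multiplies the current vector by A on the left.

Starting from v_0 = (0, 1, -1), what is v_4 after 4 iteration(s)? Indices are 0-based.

v_4 = (-18, 1, -19)

v_0 = (0, 1, -1).
v_1 = A·v_0 = (2, -1, 2).
v_2 = A·v_1 = (-6, -1, -5).
v_3 = A·v_2 = (10, 1, 10).
v_4 = A·v_3 = (-18, 1, -19).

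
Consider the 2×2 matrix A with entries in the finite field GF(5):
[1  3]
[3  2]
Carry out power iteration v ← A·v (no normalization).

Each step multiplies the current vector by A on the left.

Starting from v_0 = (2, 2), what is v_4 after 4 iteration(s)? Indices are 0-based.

v_0 = (2, 2).
v_1 = A·v_0 = (3, 0).
v_2 = A·v_1 = (3, 4).
v_3 = A·v_2 = (0, 2).
v_4 = A·v_3 = (1, 4).

v_4 = (1, 4)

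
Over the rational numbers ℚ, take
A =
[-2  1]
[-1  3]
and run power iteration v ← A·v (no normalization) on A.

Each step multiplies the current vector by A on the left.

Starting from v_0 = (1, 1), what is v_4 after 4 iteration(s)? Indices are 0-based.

v_0 = (1, 1).
v_1 = A·v_0 = (-1, 2).
v_2 = A·v_1 = (4, 7).
v_3 = A·v_2 = (-1, 17).
v_4 = A·v_3 = (19, 52).

v_4 = (19, 52)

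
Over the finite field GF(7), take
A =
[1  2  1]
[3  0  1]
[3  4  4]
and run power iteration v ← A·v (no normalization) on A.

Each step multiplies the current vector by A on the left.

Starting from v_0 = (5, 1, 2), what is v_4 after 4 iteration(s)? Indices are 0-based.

v_4 = (2, 1, 5)

v_0 = (5, 1, 2).
v_1 = A·v_0 = (2, 3, 6).
v_2 = A·v_1 = (0, 5, 0).
v_3 = A·v_2 = (3, 0, 6).
v_4 = A·v_3 = (2, 1, 5).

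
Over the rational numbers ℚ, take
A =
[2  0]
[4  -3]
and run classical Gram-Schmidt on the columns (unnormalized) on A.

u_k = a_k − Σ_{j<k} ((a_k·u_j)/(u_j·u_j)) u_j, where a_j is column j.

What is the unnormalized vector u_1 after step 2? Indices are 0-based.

u_1 = (6/5, -3/5)

Step 1: u_0 = a_0 = (2, 4).
Step 2: u_1 = a_1 − (-3/5)·u_0 = (6/5, -3/5).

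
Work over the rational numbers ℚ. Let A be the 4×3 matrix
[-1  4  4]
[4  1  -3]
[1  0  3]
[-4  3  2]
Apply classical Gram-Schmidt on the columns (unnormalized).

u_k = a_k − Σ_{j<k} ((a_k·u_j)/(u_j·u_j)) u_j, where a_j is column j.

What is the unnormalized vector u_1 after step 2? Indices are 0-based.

u_1 = (62/17, 41/17, 6/17, 27/17)

Step 1: u_0 = a_0 = (-1, 4, 1, -4).
Step 2: u_1 = a_1 − (-6/17)·u_0 = (62/17, 41/17, 6/17, 27/17).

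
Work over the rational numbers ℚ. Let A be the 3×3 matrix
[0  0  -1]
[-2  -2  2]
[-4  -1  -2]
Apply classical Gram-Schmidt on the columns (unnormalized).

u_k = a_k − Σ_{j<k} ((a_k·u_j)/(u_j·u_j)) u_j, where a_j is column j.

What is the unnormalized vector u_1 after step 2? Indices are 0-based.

u_1 = (0, -6/5, 3/5)

Step 1: u_0 = a_0 = (0, -2, -4).
Step 2: u_1 = a_1 − (2/5)·u_0 = (0, -6/5, 3/5).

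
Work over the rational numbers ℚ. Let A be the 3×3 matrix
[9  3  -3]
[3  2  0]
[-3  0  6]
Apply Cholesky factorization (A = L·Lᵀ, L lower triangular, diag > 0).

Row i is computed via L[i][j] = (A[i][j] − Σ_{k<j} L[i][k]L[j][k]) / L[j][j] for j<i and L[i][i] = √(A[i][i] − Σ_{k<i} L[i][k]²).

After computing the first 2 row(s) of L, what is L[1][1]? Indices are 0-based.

L[1][1] = 1

Step 1: L[0][0] = √(9) = 3.
  L[1][0] = (3) / L[0][0] = 1.
Step 2: L[1][1] = √(1) = 1.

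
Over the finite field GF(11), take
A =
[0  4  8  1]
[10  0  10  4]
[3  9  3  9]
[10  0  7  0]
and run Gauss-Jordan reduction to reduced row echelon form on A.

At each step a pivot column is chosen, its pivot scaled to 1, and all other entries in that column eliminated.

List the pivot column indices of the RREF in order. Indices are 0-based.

pivot columns: 0, 1, 2, 3

[1] R0 <-> R1
[1] R0 /= 10  ⇒  (1, 0, 1, 7)
     R2 -= 3·R0  ⇒  (0, 9, 0, 10)
     R3 -= 10·R0  ⇒  (0, 0, 8, 7)
[2] R1 /= 4  ⇒  (0, 1, 2, 3)
     R2 -= 9·R1  ⇒  (0, 0, 4, 5)
[3] R2 /= 4  ⇒  (0, 0, 1, 4)
     R0 -= 1·R2  ⇒  (1, 0, 0, 3)
     R1 -= 2·R2  ⇒  (0, 1, 0, 6)
     R3 -= 8·R2  ⇒  (0, 0, 0, 8)
[4] R3 /= 8  ⇒  (0, 0, 0, 1)
     R0 -= 3·R3  ⇒  (1, 0, 0, 0)
     R1 -= 6·R3  ⇒  (0, 1, 0, 0)
     R2 -= 4·R3  ⇒  (0, 0, 1, 0)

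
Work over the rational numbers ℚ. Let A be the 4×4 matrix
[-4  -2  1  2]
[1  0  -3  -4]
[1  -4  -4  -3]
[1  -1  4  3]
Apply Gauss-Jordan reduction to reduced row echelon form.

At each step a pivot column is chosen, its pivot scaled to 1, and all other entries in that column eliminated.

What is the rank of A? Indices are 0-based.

step 1: normalize row 0 (÷-4) = (1, 1/2, -1/4, -1/2)
  row 1: subtract 1×row0 = (0, -1/2, -11/4, -7/2)
  row 2: subtract 1×row0 = (0, -9/2, -15/4, -5/2)
  row 3: subtract 1×row0 = (0, -3/2, 17/4, 7/2)
step 2: normalize row 1 (÷-1/2) = (0, 1, 11/2, 7)
  row 0: subtract 1/2×row1 = (1, 0, -3, -4)
  row 2: subtract -9/2×row1 = (0, 0, 21, 29)
  row 3: subtract -3/2×row1 = (0, 0, 25/2, 14)
step 3: normalize row 2 (÷21) = (0, 0, 1, 29/21)
  row 0: subtract -3×row2 = (1, 0, 0, 1/7)
  row 1: subtract 11/2×row2 = (0, 1, 0, -25/42)
  row 3: subtract 25/2×row2 = (0, 0, 0, -137/42)
step 4: normalize row 3 (÷-137/42) = (0, 0, 0, 1)
  row 0: subtract 1/7×row3 = (1, 0, 0, 0)
  row 1: subtract -25/42×row3 = (0, 1, 0, 0)
  row 2: subtract 29/21×row3 = (0, 0, 1, 0)

rank = 4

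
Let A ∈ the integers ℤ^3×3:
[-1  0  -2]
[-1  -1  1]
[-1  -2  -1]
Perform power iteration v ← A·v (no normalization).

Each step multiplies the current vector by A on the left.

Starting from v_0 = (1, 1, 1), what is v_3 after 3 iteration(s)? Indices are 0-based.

v_3 = (-29, -2, -20)

v_0 = (1, 1, 1).
v_1 = A·v_0 = (-3, -1, -4).
v_2 = A·v_1 = (11, 0, 9).
v_3 = A·v_2 = (-29, -2, -20).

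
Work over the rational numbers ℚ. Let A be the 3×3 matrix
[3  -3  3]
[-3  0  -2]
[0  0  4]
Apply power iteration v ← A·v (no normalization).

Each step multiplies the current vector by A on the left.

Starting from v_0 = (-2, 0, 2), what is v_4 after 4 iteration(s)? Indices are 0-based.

v_4 = (1332, -850, 512)

v_0 = (-2, 0, 2).
v_1 = A·v_0 = (0, 2, 8).
v_2 = A·v_1 = (18, -16, 32).
v_3 = A·v_2 = (198, -118, 128).
v_4 = A·v_3 = (1332, -850, 512).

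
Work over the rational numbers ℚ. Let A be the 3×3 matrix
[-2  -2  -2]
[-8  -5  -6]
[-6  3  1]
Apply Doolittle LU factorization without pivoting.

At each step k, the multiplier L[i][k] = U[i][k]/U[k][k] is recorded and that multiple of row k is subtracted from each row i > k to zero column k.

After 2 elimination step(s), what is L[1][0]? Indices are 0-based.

L[1][0] = 4

k=0: U[0][0]=-2
  eliminate (1,0): mult=4, new row 1: (0, 3, 2); set L[1][0]=4
  eliminate (2,0): mult=3, new row 2: (0, 9, 7); set L[2][0]=3
k=1: U[1][1]=3
  eliminate (2,1): mult=3, new row 2: (0, 0, 1); set L[2][1]=3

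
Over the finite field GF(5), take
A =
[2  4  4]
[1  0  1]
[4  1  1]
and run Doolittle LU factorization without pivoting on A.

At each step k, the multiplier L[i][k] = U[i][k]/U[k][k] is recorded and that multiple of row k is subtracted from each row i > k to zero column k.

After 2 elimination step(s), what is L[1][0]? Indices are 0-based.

Step 1: pivot at (0,0) is 2.
  row1 ← row1 − (3)·row0  ⇒  L[1][0]=3, U row1=(0, 3, 4)
  row2 ← row2 − (2)·row0  ⇒  L[2][0]=2, U row2=(0, 3, 3)
Step 2: pivot at (1,1) is 3.
  row2 ← row2 − (1)·row1  ⇒  L[2][1]=1, U row2=(0, 0, 4)

L[1][0] = 3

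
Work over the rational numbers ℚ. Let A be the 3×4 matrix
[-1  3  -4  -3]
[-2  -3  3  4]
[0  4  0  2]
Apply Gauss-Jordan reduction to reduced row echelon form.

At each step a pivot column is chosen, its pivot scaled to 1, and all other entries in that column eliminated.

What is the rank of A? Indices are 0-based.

step 1: normalize row 0 (÷-1) = (1, -3, 4, 3)
  row 1: subtract -2×row0 = (0, -9, 11, 10)
step 2: normalize row 1 (÷-9) = (0, 1, -11/9, -10/9)
  row 0: subtract -3×row1 = (1, 0, 1/3, -1/3)
  row 2: subtract 4×row1 = (0, 0, 44/9, 58/9)
step 3: normalize row 2 (÷44/9) = (0, 0, 1, 29/22)
  row 0: subtract 1/3×row2 = (1, 0, 0, -17/22)
  row 1: subtract -11/9×row2 = (0, 1, 0, 1/2)

rank = 3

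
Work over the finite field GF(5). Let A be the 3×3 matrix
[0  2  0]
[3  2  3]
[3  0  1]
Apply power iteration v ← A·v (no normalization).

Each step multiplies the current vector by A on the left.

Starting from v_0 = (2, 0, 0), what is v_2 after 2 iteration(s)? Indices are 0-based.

v_0 = (2, 0, 0).
v_1 = A·v_0 = (0, 1, 1).
v_2 = A·v_1 = (2, 0, 1).

v_2 = (2, 0, 1)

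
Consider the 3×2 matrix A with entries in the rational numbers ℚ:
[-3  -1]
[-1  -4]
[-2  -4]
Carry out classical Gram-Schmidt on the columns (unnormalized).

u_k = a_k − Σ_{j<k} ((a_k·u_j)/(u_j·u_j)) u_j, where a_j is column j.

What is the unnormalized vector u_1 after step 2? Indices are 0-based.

u_1 = (31/14, -41/14, -13/7)

Step 1: u_0 = a_0 = (-3, -1, -2).
Step 2: u_1 = a_1 − (15/14)·u_0 = (31/14, -41/14, -13/7).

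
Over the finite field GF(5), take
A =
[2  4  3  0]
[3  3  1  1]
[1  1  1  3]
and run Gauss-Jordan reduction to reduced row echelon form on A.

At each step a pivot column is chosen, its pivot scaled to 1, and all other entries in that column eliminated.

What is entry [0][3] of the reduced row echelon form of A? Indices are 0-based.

[1] R0 /= 2  ⇒  (1, 2, 4, 0)
     R1 -= 3·R0  ⇒  (0, 2, 4, 1)
     R2 -= 1·R0  ⇒  (0, 4, 2, 3)
[2] R1 /= 2  ⇒  (0, 1, 2, 3)
     R0 -= 2·R1  ⇒  (1, 0, 0, 4)
     R2 -= 4·R1  ⇒  (0, 0, 4, 1)
[3] R2 /= 4  ⇒  (0, 0, 1, 4)
     R1 -= 2·R2  ⇒  (0, 1, 0, 0)

M[0][3] = 4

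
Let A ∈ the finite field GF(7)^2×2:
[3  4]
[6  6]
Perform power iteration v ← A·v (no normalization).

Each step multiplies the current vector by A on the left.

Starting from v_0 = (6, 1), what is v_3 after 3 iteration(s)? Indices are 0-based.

v_3 = (5, 5)

v_0 = (6, 1).
v_1 = A·v_0 = (1, 0).
v_2 = A·v_1 = (3, 6).
v_3 = A·v_2 = (5, 5).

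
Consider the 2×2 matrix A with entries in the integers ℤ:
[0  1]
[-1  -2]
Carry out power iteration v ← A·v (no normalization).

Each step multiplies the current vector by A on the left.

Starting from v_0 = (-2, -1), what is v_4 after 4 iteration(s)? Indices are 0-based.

v_4 = (10, -13)

v_0 = (-2, -1).
v_1 = A·v_0 = (-1, 4).
v_2 = A·v_1 = (4, -7).
v_3 = A·v_2 = (-7, 10).
v_4 = A·v_3 = (10, -13).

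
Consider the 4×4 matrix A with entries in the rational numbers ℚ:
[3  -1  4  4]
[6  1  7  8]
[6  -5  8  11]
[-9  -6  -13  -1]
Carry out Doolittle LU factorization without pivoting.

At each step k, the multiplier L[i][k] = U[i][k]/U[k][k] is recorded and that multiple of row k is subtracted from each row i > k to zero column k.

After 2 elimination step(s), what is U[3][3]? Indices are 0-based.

k=0: U[0][0]=3
  eliminate (1,0): mult=2, new row 1: (0, 3, -1, 0); set L[1][0]=2
  eliminate (2,0): mult=2, new row 2: (0, -3, 0, 3); set L[2][0]=2
  eliminate (3,0): mult=-3, new row 3: (0, -9, -1, 11); set L[3][0]=-3
k=1: U[1][1]=3
  eliminate (2,1): mult=-1, new row 2: (0, 0, -1, 3); set L[2][1]=-1
  eliminate (3,1): mult=-3, new row 3: (0, 0, -4, 11); set L[3][1]=-3

U[3][3] = 11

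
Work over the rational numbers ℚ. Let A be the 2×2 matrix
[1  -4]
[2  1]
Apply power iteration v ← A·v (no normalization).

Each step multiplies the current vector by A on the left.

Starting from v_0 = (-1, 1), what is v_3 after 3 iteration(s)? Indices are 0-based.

v_3 = (43, -13)

v_0 = (-1, 1).
v_1 = A·v_0 = (-5, -1).
v_2 = A·v_1 = (-1, -11).
v_3 = A·v_2 = (43, -13).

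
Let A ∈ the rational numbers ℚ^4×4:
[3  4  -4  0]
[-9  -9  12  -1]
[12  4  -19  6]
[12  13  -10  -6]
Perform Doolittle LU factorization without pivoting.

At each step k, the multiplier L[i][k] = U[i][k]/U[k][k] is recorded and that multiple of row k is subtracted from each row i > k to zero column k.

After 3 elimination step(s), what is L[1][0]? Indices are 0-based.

[col 0] pivot 3
  R1 -= -3*R0 → (0, 3, 0, -1)  (L[1][0] := -3)
  R2 -= 4*R0 → (0, -12, -3, 6)  (L[2][0] := 4)
  R3 -= 4*R0 → (0, -3, 6, -6)  (L[3][0] := 4)
[col 1] pivot 3
  R2 -= -4*R1 → (0, 0, -3, 2)  (L[2][1] := -4)
  R3 -= -1*R1 → (0, 0, 6, -7)  (L[3][1] := -1)
[col 2] pivot -3
  R3 -= -2*R2 → (0, 0, 0, -3)  (L[3][2] := -2)

L[1][0] = -3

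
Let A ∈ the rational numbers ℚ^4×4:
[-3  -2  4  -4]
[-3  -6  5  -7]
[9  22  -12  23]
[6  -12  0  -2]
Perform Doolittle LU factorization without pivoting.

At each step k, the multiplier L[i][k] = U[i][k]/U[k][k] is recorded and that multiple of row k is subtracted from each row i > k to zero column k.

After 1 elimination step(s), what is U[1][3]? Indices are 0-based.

U[1][3] = -3

[col 0] pivot -3
  R1 -= 1*R0 → (0, -4, 1, -3)  (L[1][0] := 1)
  R2 -= -3*R0 → (0, 16, 0, 11)  (L[2][0] := -3)
  R3 -= -2*R0 → (0, -16, 8, -10)  (L[3][0] := -2)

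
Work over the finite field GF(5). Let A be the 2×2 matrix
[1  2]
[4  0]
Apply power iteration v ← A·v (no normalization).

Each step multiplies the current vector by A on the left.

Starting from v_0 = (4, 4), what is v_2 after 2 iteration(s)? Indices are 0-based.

v_2 = (4, 3)

v_0 = (4, 4).
v_1 = A·v_0 = (2, 1).
v_2 = A·v_1 = (4, 3).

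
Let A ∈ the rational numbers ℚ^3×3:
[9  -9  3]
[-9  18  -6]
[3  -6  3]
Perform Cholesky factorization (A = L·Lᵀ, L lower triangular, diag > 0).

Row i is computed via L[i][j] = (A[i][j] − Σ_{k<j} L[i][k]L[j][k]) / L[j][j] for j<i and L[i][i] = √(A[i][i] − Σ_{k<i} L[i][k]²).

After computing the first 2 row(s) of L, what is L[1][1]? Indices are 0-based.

Step 1: L[0][0] = √(9) = 3.
  L[1][0] = (-9) / L[0][0] = -3.
Step 2: L[1][1] = √(9) = 3.

L[1][1] = 3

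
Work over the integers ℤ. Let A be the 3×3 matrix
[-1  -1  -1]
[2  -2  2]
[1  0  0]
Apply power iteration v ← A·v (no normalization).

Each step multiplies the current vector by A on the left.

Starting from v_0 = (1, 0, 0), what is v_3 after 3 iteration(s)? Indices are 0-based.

v_0 = (1, 0, 0).
v_1 = A·v_0 = (-1, 2, 1).
v_2 = A·v_1 = (-2, -4, -1).
v_3 = A·v_2 = (7, 2, -2).

v_3 = (7, 2, -2)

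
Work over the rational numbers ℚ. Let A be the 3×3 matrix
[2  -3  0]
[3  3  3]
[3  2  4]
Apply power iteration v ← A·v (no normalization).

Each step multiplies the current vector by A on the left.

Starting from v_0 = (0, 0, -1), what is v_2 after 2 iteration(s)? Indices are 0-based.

v_2 = (9, -21, -22)

v_0 = (0, 0, -1).
v_1 = A·v_0 = (0, -3, -4).
v_2 = A·v_1 = (9, -21, -22).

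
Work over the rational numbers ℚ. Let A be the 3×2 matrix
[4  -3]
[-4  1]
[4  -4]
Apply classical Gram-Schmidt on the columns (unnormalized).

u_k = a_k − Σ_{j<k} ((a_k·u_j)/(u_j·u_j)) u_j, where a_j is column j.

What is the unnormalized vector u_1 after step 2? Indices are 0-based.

Step 1: u_0 = a_0 = (4, -4, 4).
Step 2: u_1 = a_1 − (-2/3)·u_0 = (-1/3, -5/3, -4/3).

u_1 = (-1/3, -5/3, -4/3)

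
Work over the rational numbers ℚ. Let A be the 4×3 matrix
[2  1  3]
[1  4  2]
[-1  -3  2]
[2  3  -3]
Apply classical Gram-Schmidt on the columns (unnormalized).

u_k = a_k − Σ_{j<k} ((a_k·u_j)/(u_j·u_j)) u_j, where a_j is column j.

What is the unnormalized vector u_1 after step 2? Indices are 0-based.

Step 1: u_0 = a_0 = (2, 1, -1, 2).
Step 2: u_1 = a_1 − (3/2)·u_0 = (-2, 5/2, -3/2, 0).

u_1 = (-2, 5/2, -3/2, 0)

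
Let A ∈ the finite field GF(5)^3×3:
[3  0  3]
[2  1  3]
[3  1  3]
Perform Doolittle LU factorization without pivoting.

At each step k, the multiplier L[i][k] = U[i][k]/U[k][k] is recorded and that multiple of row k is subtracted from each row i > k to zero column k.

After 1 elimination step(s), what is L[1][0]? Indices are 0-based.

L[1][0] = 4

[col 0] pivot 3
  R1 -= 4*R0 → (0, 1, 1)  (L[1][0] := 4)
  R2 -= 1*R0 → (0, 1, 0)  (L[2][0] := 1)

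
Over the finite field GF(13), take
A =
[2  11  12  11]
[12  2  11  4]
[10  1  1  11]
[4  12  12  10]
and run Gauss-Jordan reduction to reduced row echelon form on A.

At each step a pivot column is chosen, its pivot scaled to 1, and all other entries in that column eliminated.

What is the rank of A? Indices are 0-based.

rank = 4

[1] R0 /= 2  ⇒  (1, 12, 6, 12)
     R1 -= 12·R0  ⇒  (0, 1, 4, 3)
     R2 -= 10·R0  ⇒  (0, 11, 6, 8)
     R3 -= 4·R0  ⇒  (0, 3, 1, 1)
[2] R1 /= 1  ⇒  (0, 1, 4, 3)
     R0 -= 12·R1  ⇒  (1, 0, 10, 2)
     R2 -= 11·R1  ⇒  (0, 0, 1, 1)
     R3 -= 3·R1  ⇒  (0, 0, 2, 5)
[3] R2 /= 1  ⇒  (0, 0, 1, 1)
     R0 -= 10·R2  ⇒  (1, 0, 0, 5)
     R1 -= 4·R2  ⇒  (0, 1, 0, 12)
     R3 -= 2·R2  ⇒  (0, 0, 0, 3)
[4] R3 /= 3  ⇒  (0, 0, 0, 1)
     R0 -= 5·R3  ⇒  (1, 0, 0, 0)
     R1 -= 12·R3  ⇒  (0, 1, 0, 0)
     R2 -= 1·R3  ⇒  (0, 0, 1, 0)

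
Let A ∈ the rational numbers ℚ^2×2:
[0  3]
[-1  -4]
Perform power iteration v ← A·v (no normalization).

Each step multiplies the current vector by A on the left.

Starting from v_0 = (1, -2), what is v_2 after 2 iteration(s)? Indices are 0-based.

v_2 = (21, -22)

v_0 = (1, -2).
v_1 = A·v_0 = (-6, 7).
v_2 = A·v_1 = (21, -22).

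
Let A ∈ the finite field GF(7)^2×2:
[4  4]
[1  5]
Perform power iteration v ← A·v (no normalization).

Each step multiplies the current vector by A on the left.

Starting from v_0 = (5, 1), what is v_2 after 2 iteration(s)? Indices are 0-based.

v_2 = (3, 4)

v_0 = (5, 1).
v_1 = A·v_0 = (3, 3).
v_2 = A·v_1 = (3, 4).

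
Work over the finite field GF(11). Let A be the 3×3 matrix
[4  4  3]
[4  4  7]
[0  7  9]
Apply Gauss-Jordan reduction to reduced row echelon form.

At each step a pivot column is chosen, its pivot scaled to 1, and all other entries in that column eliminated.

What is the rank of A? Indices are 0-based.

step 1: normalize row 0 (÷4) = (1, 1, 9)
  row 1: subtract 4×row0 = (0, 0, 4)
step 2: exchange rows 1,2
step 2: normalize row 1 (÷7) = (0, 1, 6)
  row 0: subtract 1×row1 = (1, 0, 3)
step 3: normalize row 2 (÷4) = (0, 0, 1)
  row 0: subtract 3×row2 = (1, 0, 0)
  row 1: subtract 6×row2 = (0, 1, 0)

rank = 3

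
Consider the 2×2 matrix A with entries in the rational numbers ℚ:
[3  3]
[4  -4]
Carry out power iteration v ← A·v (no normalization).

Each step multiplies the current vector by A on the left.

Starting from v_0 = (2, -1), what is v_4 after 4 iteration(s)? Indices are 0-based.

v_0 = (2, -1).
v_1 = A·v_0 = (3, 12).
v_2 = A·v_1 = (45, -36).
v_3 = A·v_2 = (27, 324).
v_4 = A·v_3 = (1053, -1188).

v_4 = (1053, -1188)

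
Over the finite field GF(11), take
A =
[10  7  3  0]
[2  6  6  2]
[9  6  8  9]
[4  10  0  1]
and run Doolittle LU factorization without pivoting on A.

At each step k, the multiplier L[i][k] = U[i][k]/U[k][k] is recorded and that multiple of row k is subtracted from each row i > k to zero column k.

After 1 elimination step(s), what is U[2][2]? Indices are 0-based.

U[2][2] = 2

[col 0] pivot 10
  R1 -= 9*R0 → (0, 9, 1, 2)  (L[1][0] := 9)
  R2 -= 2*R0 → (0, 3, 2, 9)  (L[2][0] := 2)
  R3 -= 7*R0 → (0, 5, 1, 1)  (L[3][0] := 7)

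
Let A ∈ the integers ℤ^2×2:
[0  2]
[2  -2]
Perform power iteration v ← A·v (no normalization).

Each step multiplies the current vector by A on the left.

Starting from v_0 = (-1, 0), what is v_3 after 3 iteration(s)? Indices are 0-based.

v_0 = (-1, 0).
v_1 = A·v_0 = (0, -2).
v_2 = A·v_1 = (-4, 4).
v_3 = A·v_2 = (8, -16).

v_3 = (8, -16)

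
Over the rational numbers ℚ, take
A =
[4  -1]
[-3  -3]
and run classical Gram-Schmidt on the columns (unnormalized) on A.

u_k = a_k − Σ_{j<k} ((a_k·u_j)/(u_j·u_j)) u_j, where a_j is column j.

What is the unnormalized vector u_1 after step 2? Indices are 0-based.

Step 1: u_0 = a_0 = (4, -3).
Step 2: u_1 = a_1 − (1/5)·u_0 = (-9/5, -12/5).

u_1 = (-9/5, -12/5)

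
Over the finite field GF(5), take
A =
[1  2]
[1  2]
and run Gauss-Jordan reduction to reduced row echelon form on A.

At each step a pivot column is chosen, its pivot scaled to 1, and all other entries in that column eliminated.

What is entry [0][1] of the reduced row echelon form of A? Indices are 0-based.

M[0][1] = 2

[1] R0 /= 1  ⇒  (1, 2)
     R1 -= 1·R0  ⇒  (0, 0)
column 1 empty below row 1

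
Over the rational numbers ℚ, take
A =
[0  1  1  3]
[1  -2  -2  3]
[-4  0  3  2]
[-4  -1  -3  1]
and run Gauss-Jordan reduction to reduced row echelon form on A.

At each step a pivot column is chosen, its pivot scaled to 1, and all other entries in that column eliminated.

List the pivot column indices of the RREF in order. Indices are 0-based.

pivot columns: 0, 1, 2, 3

[1] R0 <-> R1
[1] R0 /= 1  ⇒  (1, -2, -2, 3)
     R2 -= -4·R0  ⇒  (0, -8, -5, 14)
     R3 -= -4·R0  ⇒  (0, -9, -11, 13)
[2] R1 /= 1  ⇒  (0, 1, 1, 3)
     R0 -= -2·R1  ⇒  (1, 0, 0, 9)
     R2 -= -8·R1  ⇒  (0, 0, 3, 38)
     R3 -= -9·R1  ⇒  (0, 0, -2, 40)
[3] R2 /= 3  ⇒  (0, 0, 1, 38/3)
     R1 -= 1·R2  ⇒  (0, 1, 0, -29/3)
     R3 -= -2·R2  ⇒  (0, 0, 0, 196/3)
[4] R3 /= 196/3  ⇒  (0, 0, 0, 1)
     R0 -= 9·R3  ⇒  (1, 0, 0, 0)
     R1 -= -29/3·R3  ⇒  (0, 1, 0, 0)
     R2 -= 38/3·R3  ⇒  (0, 0, 1, 0)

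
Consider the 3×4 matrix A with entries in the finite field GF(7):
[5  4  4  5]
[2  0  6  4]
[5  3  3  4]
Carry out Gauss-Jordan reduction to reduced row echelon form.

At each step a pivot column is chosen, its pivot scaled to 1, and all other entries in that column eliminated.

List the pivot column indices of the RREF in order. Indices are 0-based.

step 1: normalize row 0 (÷5) = (1, 5, 5, 1)
  row 1: subtract 2×row0 = (0, 4, 3, 2)
  row 2: subtract 5×row0 = (0, 6, 6, 6)
step 2: normalize row 1 (÷4) = (0, 1, 6, 4)
  row 0: subtract 5×row1 = (1, 0, 3, 2)
  row 2: subtract 6×row1 = (0, 0, 5, 3)
step 3: normalize row 2 (÷5) = (0, 0, 1, 2)
  row 0: subtract 3×row2 = (1, 0, 0, 3)
  row 1: subtract 6×row2 = (0, 1, 0, 6)

pivot columns: 0, 1, 2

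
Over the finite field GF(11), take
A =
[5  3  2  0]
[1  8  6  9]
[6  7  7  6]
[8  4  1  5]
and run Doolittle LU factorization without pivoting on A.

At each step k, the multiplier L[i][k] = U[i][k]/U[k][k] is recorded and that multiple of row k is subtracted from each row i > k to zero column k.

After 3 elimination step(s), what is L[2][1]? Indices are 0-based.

k=0: U[0][0]=5
  eliminate (1,0): mult=9, new row 1: (0, 3, 10, 9); set L[1][0]=9
  eliminate (2,0): mult=10, new row 2: (0, 10, 9, 6); set L[2][0]=10
  eliminate (3,0): mult=6, new row 3: (0, 8, 0, 5); set L[3][0]=6
k=1: U[1][1]=3
  eliminate (2,1): mult=7, new row 2: (0, 0, 5, 9); set L[2][1]=7
  eliminate (3,1): mult=10, new row 3: (0, 0, 10, 3); set L[3][1]=10
k=2: U[2][2]=5
  eliminate (3,2): mult=2, new row 3: (0, 0, 0, 7); set L[3][2]=2

L[2][1] = 7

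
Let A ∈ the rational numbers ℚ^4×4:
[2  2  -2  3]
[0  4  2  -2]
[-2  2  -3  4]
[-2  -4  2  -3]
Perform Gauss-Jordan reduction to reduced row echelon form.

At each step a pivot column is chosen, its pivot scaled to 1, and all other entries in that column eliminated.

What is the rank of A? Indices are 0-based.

[1] R0 /= 2  ⇒  (1, 1, -1, 3/2)
     R2 -= -2·R0  ⇒  (0, 4, -5, 7)
     R3 -= -2·R0  ⇒  (0, -2, 0, 0)
[2] R1 /= 4  ⇒  (0, 1, 1/2, -1/2)
     R0 -= 1·R1  ⇒  (1, 0, -3/2, 2)
     R2 -= 4·R1  ⇒  (0, 0, -7, 9)
     R3 -= -2·R1  ⇒  (0, 0, 1, -1)
[3] R2 /= -7  ⇒  (0, 0, 1, -9/7)
     R0 -= -3/2·R2  ⇒  (1, 0, 0, 1/14)
     R1 -= 1/2·R2  ⇒  (0, 1, 0, 1/7)
     R3 -= 1·R2  ⇒  (0, 0, 0, 2/7)
[4] R3 /= 2/7  ⇒  (0, 0, 0, 1)
     R0 -= 1/14·R3  ⇒  (1, 0, 0, 0)
     R1 -= 1/7·R3  ⇒  (0, 1, 0, 0)
     R2 -= -9/7·R3  ⇒  (0, 0, 1, 0)

rank = 4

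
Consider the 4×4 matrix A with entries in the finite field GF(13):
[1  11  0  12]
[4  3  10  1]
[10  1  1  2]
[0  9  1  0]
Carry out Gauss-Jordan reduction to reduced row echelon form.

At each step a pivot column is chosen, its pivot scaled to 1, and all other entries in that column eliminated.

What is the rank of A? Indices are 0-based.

rank = 4

[1] R0 /= 1  ⇒  (1, 11, 0, 12)
     R1 -= 4·R0  ⇒  (0, 11, 10, 5)
     R2 -= 10·R0  ⇒  (0, 8, 1, 12)
[2] R1 /= 11  ⇒  (0, 1, 8, 4)
     R0 -= 11·R1  ⇒  (1, 0, 3, 7)
     R2 -= 8·R1  ⇒  (0, 0, 2, 6)
     R3 -= 9·R1  ⇒  (0, 0, 7, 3)
[3] R2 /= 2  ⇒  (0, 0, 1, 3)
     R0 -= 3·R2  ⇒  (1, 0, 0, 11)
     R1 -= 8·R2  ⇒  (0, 1, 0, 6)
     R3 -= 7·R2  ⇒  (0, 0, 0, 8)
[4] R3 /= 8  ⇒  (0, 0, 0, 1)
     R0 -= 11·R3  ⇒  (1, 0, 0, 0)
     R1 -= 6·R3  ⇒  (0, 1, 0, 0)
     R2 -= 3·R3  ⇒  (0, 0, 1, 0)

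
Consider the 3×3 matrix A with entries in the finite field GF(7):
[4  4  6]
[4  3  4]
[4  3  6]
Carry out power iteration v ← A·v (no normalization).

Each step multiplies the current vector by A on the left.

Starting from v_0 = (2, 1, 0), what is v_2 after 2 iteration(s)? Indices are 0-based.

v_0 = (2, 1, 0).
v_1 = A·v_0 = (5, 4, 4).
v_2 = A·v_1 = (4, 6, 0).

v_2 = (4, 6, 0)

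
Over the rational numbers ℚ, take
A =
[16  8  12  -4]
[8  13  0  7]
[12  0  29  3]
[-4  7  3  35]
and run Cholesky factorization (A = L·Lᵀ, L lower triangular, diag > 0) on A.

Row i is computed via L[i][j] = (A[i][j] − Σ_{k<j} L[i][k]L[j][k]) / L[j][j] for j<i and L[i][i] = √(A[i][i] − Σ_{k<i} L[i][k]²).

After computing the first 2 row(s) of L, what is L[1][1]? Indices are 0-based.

Step 1: L[0][0] = √(16) = 4.
  L[1][0] = (8) / L[0][0] = 2.
Step 2: L[1][1] = √(9) = 3.

L[1][1] = 3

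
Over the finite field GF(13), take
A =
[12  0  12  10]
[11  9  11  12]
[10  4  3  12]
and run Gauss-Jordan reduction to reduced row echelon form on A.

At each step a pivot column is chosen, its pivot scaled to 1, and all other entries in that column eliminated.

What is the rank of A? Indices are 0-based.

rank = 3

[1] R0 /= 12  ⇒  (1, 0, 1, 3)
     R1 -= 11·R0  ⇒  (0, 9, 0, 5)
     R2 -= 10·R0  ⇒  (0, 4, 6, 8)
[2] R1 /= 9  ⇒  (0, 1, 0, 2)
     R2 -= 4·R1  ⇒  (0, 0, 6, 0)
[3] R2 /= 6  ⇒  (0, 0, 1, 0)
     R0 -= 1·R2  ⇒  (1, 0, 0, 3)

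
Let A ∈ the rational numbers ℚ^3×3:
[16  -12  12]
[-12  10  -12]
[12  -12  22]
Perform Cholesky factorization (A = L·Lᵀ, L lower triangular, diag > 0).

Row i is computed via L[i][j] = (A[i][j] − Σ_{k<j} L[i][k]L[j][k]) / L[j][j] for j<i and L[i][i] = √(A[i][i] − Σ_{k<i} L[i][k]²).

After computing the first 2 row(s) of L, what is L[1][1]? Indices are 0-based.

L[1][1] = 1

Step 1: L[0][0] = √(16) = 4.
  L[1][0] = (-12) / L[0][0] = -3.
Step 2: L[1][1] = √(1) = 1.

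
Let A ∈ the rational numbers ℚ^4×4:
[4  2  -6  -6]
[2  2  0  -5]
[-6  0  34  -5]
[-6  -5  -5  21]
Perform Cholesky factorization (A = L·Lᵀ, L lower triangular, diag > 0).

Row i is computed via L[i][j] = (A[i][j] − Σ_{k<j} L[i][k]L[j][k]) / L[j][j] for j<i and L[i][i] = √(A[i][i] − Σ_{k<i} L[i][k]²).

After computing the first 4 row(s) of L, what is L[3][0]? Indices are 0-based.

L[3][0] = -3

Step 1: L[0][0] = √(4) = 2.
  L[1][0] = (2) / L[0][0] = 1.
Step 2: L[1][1] = √(1) = 1.
  L[2][0] = (-6) / L[0][0] = -3.
  L[2][1] = (3) / L[1][1] = 3.
Step 3: L[2][2] = √(16) = 4.
  L[3][0] = (-6) / L[0][0] = -3.
  L[3][1] = (-2) / L[1][1] = -2.
  L[3][2] = (-8) / L[2][2] = -2.
Step 4: L[3][3] = √(4) = 2.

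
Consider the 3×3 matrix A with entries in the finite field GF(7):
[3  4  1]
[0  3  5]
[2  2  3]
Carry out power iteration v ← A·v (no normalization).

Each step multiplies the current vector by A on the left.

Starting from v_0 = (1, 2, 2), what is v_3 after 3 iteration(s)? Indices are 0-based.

v_0 = (1, 2, 2).
v_1 = A·v_0 = (6, 2, 5).
v_2 = A·v_1 = (3, 3, 3).
v_3 = A·v_2 = (3, 3, 0).

v_3 = (3, 3, 0)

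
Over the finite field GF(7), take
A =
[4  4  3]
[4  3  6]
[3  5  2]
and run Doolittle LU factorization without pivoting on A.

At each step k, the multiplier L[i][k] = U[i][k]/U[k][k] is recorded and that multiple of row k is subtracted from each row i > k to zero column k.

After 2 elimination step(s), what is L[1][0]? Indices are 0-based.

Step 1: pivot at (0,0) is 4.
  row1 ← row1 − (1)·row0  ⇒  L[1][0]=1, U row1=(0, 6, 3)
  row2 ← row2 − (6)·row0  ⇒  L[2][0]=6, U row2=(0, 2, 5)
Step 2: pivot at (1,1) is 6.
  row2 ← row2 − (5)·row1  ⇒  L[2][1]=5, U row2=(0, 0, 4)

L[1][0] = 1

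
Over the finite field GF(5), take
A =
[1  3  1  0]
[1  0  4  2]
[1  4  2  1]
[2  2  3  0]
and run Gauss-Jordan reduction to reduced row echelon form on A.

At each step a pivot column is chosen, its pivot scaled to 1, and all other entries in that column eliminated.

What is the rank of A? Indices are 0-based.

[1] R0 /= 1  ⇒  (1, 3, 1, 0)
     R1 -= 1·R0  ⇒  (0, 2, 3, 2)
     R2 -= 1·R0  ⇒  (0, 1, 1, 1)
     R3 -= 2·R0  ⇒  (0, 1, 1, 0)
[2] R1 /= 2  ⇒  (0, 1, 4, 1)
     R0 -= 3·R1  ⇒  (1, 0, 4, 2)
     R2 -= 1·R1  ⇒  (0, 0, 2, 0)
     R3 -= 1·R1  ⇒  (0, 0, 2, 4)
[3] R2 /= 2  ⇒  (0, 0, 1, 0)
     R0 -= 4·R2  ⇒  (1, 0, 0, 2)
     R1 -= 4·R2  ⇒  (0, 1, 0, 1)
     R3 -= 2·R2  ⇒  (0, 0, 0, 4)
[4] R3 /= 4  ⇒  (0, 0, 0, 1)
     R0 -= 2·R3  ⇒  (1, 0, 0, 0)
     R1 -= 1·R3  ⇒  (0, 1, 0, 0)

rank = 4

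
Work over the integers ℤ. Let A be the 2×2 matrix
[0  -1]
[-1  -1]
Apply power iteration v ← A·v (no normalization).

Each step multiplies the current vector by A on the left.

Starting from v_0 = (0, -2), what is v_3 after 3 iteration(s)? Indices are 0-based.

v_3 = (4, 6)

v_0 = (0, -2).
v_1 = A·v_0 = (2, 2).
v_2 = A·v_1 = (-2, -4).
v_3 = A·v_2 = (4, 6).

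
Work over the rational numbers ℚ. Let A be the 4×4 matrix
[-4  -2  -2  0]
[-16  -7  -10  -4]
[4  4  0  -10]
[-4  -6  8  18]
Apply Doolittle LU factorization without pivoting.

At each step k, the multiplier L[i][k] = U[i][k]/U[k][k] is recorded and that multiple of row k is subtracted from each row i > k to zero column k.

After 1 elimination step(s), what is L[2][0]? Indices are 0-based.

k=0: U[0][0]=-4
  eliminate (1,0): mult=4, new row 1: (0, 1, -2, -4); set L[1][0]=4
  eliminate (2,0): mult=-1, new row 2: (0, 2, -2, -10); set L[2][0]=-1
  eliminate (3,0): mult=1, new row 3: (0, -4, 10, 18); set L[3][0]=1

L[2][0] = -1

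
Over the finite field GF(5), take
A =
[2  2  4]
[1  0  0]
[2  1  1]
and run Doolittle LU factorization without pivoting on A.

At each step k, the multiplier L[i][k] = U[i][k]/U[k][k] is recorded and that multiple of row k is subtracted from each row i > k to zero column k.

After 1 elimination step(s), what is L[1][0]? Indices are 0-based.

L[1][0] = 3

k=0: U[0][0]=2
  eliminate (1,0): mult=3, new row 1: (0, 4, 3); set L[1][0]=3
  eliminate (2,0): mult=1, new row 2: (0, 4, 2); set L[2][0]=1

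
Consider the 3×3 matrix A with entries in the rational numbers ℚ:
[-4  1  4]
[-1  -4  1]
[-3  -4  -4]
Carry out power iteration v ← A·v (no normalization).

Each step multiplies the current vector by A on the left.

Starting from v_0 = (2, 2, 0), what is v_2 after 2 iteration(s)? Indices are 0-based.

v_2 = (-42, 32, 114)

v_0 = (2, 2, 0).
v_1 = A·v_0 = (-6, -10, -14).
v_2 = A·v_1 = (-42, 32, 114).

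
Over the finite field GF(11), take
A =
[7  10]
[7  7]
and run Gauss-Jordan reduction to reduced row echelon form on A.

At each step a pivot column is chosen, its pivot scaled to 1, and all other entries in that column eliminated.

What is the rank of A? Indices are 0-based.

pivot(0,0)=7: scale R0 → (1, 3)
  clear (1,0): R1 −= (7)R0 → (0, 8)
pivot(1,1)=8: scale R1 → (0, 1)
  clear (0,1): R0 −= (3)R1 → (1, 0)

rank = 2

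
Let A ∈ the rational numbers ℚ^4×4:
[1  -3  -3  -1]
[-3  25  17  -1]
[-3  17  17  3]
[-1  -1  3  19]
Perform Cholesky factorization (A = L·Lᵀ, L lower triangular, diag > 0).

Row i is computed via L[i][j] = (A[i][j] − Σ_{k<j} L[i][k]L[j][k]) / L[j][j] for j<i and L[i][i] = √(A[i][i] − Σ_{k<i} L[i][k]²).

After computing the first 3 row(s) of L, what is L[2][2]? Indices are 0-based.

Step 1: L[0][0] = √(1) = 1.
  L[1][0] = (-3) / L[0][0] = -3.
Step 2: L[1][1] = √(16) = 4.
  L[2][0] = (-3) / L[0][0] = -3.
  L[2][1] = (8) / L[1][1] = 2.
Step 3: L[2][2] = √(4) = 2.

L[2][2] = 2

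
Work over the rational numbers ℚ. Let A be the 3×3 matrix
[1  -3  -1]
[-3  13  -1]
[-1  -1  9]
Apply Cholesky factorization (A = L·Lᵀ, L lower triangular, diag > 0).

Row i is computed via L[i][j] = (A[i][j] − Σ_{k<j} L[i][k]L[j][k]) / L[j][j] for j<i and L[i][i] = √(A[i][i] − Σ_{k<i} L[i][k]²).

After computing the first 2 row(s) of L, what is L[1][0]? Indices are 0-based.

L[1][0] = -3

Step 1: L[0][0] = √(1) = 1.
  L[1][0] = (-3) / L[0][0] = -3.
Step 2: L[1][1] = √(4) = 2.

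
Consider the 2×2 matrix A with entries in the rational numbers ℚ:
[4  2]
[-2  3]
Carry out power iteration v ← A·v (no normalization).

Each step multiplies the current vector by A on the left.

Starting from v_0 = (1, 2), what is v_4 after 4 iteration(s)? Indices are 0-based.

v_0 = (1, 2).
v_1 = A·v_0 = (8, 4).
v_2 = A·v_1 = (40, -4).
v_3 = A·v_2 = (152, -92).
v_4 = A·v_3 = (424, -580).

v_4 = (424, -580)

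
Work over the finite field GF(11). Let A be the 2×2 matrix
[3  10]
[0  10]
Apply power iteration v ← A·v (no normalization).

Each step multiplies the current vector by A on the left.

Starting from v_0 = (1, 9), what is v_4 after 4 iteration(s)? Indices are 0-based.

v_4 = (0, 9)

v_0 = (1, 9).
v_1 = A·v_0 = (5, 2).
v_2 = A·v_1 = (2, 9).
v_3 = A·v_2 = (8, 2).
v_4 = A·v_3 = (0, 9).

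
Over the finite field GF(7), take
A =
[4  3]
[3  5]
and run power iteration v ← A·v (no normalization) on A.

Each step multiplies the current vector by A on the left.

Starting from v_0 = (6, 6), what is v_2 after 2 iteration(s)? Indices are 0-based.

v_0 = (6, 6).
v_1 = A·v_0 = (0, 6).
v_2 = A·v_1 = (4, 2).

v_2 = (4, 2)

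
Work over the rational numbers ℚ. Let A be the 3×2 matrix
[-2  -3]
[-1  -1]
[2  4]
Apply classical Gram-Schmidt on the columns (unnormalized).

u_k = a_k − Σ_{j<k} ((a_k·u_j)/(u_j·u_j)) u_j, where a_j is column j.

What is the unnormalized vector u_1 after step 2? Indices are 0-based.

Step 1: u_0 = a_0 = (-2, -1, 2).
Step 2: u_1 = a_1 − (5/3)·u_0 = (1/3, 2/3, 2/3).

u_1 = (1/3, 2/3, 2/3)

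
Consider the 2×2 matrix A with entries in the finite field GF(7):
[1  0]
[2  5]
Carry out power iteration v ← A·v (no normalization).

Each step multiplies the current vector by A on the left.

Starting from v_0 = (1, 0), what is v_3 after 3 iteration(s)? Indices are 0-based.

v_0 = (1, 0).
v_1 = A·v_0 = (1, 2).
v_2 = A·v_1 = (1, 5).
v_3 = A·v_2 = (1, 6).

v_3 = (1, 6)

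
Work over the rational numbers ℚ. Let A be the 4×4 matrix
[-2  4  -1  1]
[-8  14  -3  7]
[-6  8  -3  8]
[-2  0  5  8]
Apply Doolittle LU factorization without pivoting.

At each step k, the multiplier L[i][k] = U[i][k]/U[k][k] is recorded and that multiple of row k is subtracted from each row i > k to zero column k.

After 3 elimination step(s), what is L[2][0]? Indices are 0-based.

k=0: U[0][0]=-2
  eliminate (1,0): mult=4, new row 1: (0, -2, 1, 3); set L[1][0]=4
  eliminate (2,0): mult=3, new row 2: (0, -4, 0, 5); set L[2][0]=3
  eliminate (3,0): mult=1, new row 3: (0, -4, 6, 7); set L[3][0]=1
k=1: U[1][1]=-2
  eliminate (2,1): mult=2, new row 2: (0, 0, -2, -1); set L[2][1]=2
  eliminate (3,1): mult=2, new row 3: (0, 0, 4, 1); set L[3][1]=2
k=2: U[2][2]=-2
  eliminate (3,2): mult=-2, new row 3: (0, 0, 0, -1); set L[3][2]=-2

L[2][0] = 3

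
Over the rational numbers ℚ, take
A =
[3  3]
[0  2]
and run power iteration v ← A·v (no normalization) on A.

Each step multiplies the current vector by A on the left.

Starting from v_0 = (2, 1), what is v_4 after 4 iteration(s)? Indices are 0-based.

v_0 = (2, 1).
v_1 = A·v_0 = (9, 2).
v_2 = A·v_1 = (33, 4).
v_3 = A·v_2 = (111, 8).
v_4 = A·v_3 = (357, 16).

v_4 = (357, 16)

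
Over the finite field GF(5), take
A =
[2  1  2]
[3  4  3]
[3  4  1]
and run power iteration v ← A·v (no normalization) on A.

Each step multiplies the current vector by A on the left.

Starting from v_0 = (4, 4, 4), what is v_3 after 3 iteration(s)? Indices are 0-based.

v_3 = (3, 2, 3)

v_0 = (4, 4, 4).
v_1 = A·v_0 = (0, 0, 2).
v_2 = A·v_1 = (4, 1, 2).
v_3 = A·v_2 = (3, 2, 3).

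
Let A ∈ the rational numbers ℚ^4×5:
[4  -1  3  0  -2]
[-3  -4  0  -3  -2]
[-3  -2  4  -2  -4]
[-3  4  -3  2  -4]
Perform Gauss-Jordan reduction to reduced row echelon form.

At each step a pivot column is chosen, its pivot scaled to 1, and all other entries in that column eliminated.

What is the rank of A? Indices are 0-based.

rank = 4

[1] R0 /= 4  ⇒  (1, -1/4, 3/4, 0, -1/2)
     R1 -= -3·R0  ⇒  (0, -19/4, 9/4, -3, -7/2)
     R2 -= -3·R0  ⇒  (0, -11/4, 25/4, -2, -11/2)
     R3 -= -3·R0  ⇒  (0, 13/4, -3/4, 2, -11/2)
[2] R1 /= -19/4  ⇒  (0, 1, -9/19, 12/19, 14/19)
     R0 -= -1/4·R1  ⇒  (1, 0, 12/19, 3/19, -6/19)
     R2 -= -11/4·R1  ⇒  (0, 0, 94/19, -5/19, -66/19)
     R3 -= 13/4·R1  ⇒  (0, 0, 15/19, -1/19, -150/19)
[3] R2 /= 94/19  ⇒  (0, 0, 1, -5/94, -33/47)
     R0 -= 12/19·R2  ⇒  (1, 0, 0, 9/47, 6/47)
     R1 -= -9/19·R2  ⇒  (0, 1, 0, 57/94, 19/47)
     R3 -= 15/19·R2  ⇒  (0, 0, 0, -1/94, -345/47)
[4] R3 /= -1/94  ⇒  (0, 0, 0, 1, 690)
     R0 -= 9/47·R3  ⇒  (1, 0, 0, 0, -132)
     R1 -= 57/94·R3  ⇒  (0, 1, 0, 0, -418)
     R2 -= -5/94·R3  ⇒  (0, 0, 1, 0, 36)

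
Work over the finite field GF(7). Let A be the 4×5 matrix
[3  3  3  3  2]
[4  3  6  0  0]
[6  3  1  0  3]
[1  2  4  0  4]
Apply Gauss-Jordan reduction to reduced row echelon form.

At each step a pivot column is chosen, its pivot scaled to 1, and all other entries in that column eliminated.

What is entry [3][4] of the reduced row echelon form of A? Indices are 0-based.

step 1: normalize row 0 (÷3) = (1, 1, 1, 1, 3)
  row 1: subtract 4×row0 = (0, 6, 2, 3, 2)
  row 2: subtract 6×row0 = (0, 4, 2, 1, 6)
  row 3: subtract 1×row0 = (0, 1, 3, 6, 1)
step 2: normalize row 1 (÷6) = (0, 1, 5, 4, 5)
  row 0: subtract 1×row1 = (1, 0, 3, 4, 5)
  row 2: subtract 4×row1 = (0, 0, 3, 6, 0)
  row 3: subtract 1×row1 = (0, 0, 5, 2, 3)
step 3: normalize row 2 (÷3) = (0, 0, 1, 2, 0)
  row 0: subtract 3×row2 = (1, 0, 0, 5, 5)
  row 1: subtract 5×row2 = (0, 1, 0, 1, 5)
  row 3: subtract 5×row2 = (0, 0, 0, 6, 3)
step 4: normalize row 3 (÷6) = (0, 0, 0, 1, 4)
  row 0: subtract 5×row3 = (1, 0, 0, 0, 6)
  row 1: subtract 1×row3 = (0, 1, 0, 0, 1)
  row 2: subtract 2×row3 = (0, 0, 1, 0, 6)

M[3][4] = 4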